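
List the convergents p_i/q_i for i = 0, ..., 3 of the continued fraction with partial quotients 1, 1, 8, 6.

1/1, 2/1, 17/9, 104/55

Using the convergent recurrence p_i = a_i*p_{i-1} + p_{i-2}, q_i = a_i*q_{i-1} + q_{i-2} with p_{-2}=0, p_{-1}=1, q_{-2}=1, q_{-1}=0:
  i=0: a_0=1, p_0 = 1*1 + 0 = 1, q_0 = 1*0 + 1 = 1.
  i=1: a_1=1, p_1 = 1*1 + 1 = 2, q_1 = 1*1 + 0 = 1.
  i=2: a_2=8, p_2 = 8*2 + 1 = 17, q_2 = 8*1 + 1 = 9.
  i=3: a_3=6, p_3 = 6*17 + 2 = 104, q_3 = 6*9 + 1 = 55.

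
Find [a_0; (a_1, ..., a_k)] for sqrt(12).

[3; (2, 6)]

Write x_i = (sqrt(12) + m_i)/d_i with (m_0, d_0) = (0, 1). a_0 = floor(sqrt(12)) = 3, since 3^2 = 9 <= 12 < 16 = 4^2.
Iterate m_{i+1} = d_i*a_i - m_i, d_{i+1} = (12 - m_{i+1}^2)/d_i, a_{i+1} = floor((a_0 + m_{i+1})/d_{i+1}):
  m_1 = 1*3 - 0 = 3, d_1 = (12 - 3^2)/1 = 3/1 = 3, a_1 = floor((3 + 3)/3) = 2.
  m_2 = 3*2 - 3 = 3, d_2 = (12 - 3^2)/3 = 3/3 = 1, a_2 = floor((3 + 3)/1) = 6.
  m_3 = 1*6 - 3 = 3, d_3 = (12 - 3^2)/1 = 3/1 = 3: (m_3, d_3) = (m_1, d_1) = (3, 3), so from here the quotients repeat a_1, a_2; the period length is 2.
Hence the expansion of sqrt(12) is a_0 = 3 followed by the repeating block 2, 6 (period 2).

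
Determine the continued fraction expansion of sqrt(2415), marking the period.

Write x_i = (sqrt(2415) + m_i)/d_i with (m_0, d_0) = (0, 1). a_0 = floor(sqrt(2415)) = 49, since 49^2 = 2401 <= 2415 < 2500 = 50^2.
Iterate m_{i+1} = d_i*a_i - m_i, d_{i+1} = (2415 - m_{i+1}^2)/d_i, a_{i+1} = floor((a_0 + m_{i+1})/d_{i+1}):
  m_1 = 1*49 - 0 = 49, d_1 = (2415 - 49^2)/1 = 14/1 = 14, a_1 = floor((49 + 49)/14) = 7.
  m_2 = 14*7 - 49 = 49, d_2 = (2415 - 49^2)/14 = 14/14 = 1, a_2 = floor((49 + 49)/1) = 98.
  m_3 = 1*98 - 49 = 49, d_3 = (2415 - 49^2)/1 = 14/1 = 14: (m_3, d_3) = (m_1, d_1) = (49, 14), so from here the quotients repeat a_1, a_2; the period length is 2.
Hence the expansion of sqrt(2415) is a_0 = 49 followed by the repeating block 7, 98 (period 2).

[49; (7, 98)]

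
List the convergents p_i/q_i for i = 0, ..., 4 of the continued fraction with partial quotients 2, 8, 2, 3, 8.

2/1, 17/8, 36/17, 125/59, 1036/489

Using the convergent recurrence p_i = a_i*p_{i-1} + p_{i-2}, q_i = a_i*q_{i-1} + q_{i-2} with p_{-2}=0, p_{-1}=1, q_{-2}=1, q_{-1}=0:
  i=0: a_0=2, p_0 = 2*1 + 0 = 2, q_0 = 2*0 + 1 = 1.
  i=1: a_1=8, p_1 = 8*2 + 1 = 17, q_1 = 8*1 + 0 = 8.
  i=2: a_2=2, p_2 = 2*17 + 2 = 36, q_2 = 2*8 + 1 = 17.
  i=3: a_3=3, p_3 = 3*36 + 17 = 125, q_3 = 3*17 + 8 = 59.
  i=4: a_4=8, p_4 = 8*125 + 36 = 1036, q_4 = 8*59 + 17 = 489.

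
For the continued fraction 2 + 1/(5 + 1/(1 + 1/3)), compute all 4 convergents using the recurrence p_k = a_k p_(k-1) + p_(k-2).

2/1, 11/5, 13/6, 50/23

Using the convergent recurrence p_i = a_i*p_{i-1} + p_{i-2}, q_i = a_i*q_{i-1} + q_{i-2} with p_{-2}=0, p_{-1}=1, q_{-2}=1, q_{-1}=0:
  i=0: a_0=2, p_0 = 2*1 + 0 = 2, q_0 = 2*0 + 1 = 1.
  i=1: a_1=5, p_1 = 5*2 + 1 = 11, q_1 = 5*1 + 0 = 5.
  i=2: a_2=1, p_2 = 1*11 + 2 = 13, q_2 = 1*5 + 1 = 6.
  i=3: a_3=3, p_3 = 3*13 + 11 = 50, q_3 = 3*6 + 5 = 23.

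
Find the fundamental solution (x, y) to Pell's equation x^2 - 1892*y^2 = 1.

(x, y) = (87, 2)

First expand sqrt(1892) as a continued fraction. With x_i = (sqrt(1892) + m_i)/d_i and (m_0, d_0) = (0, 1): a_0 = floor(sqrt(1892)) = 43, since 43^2 = 1849 <= 1892 < 1936 = 44^2.
Iterate m_{i+1} = d_i*a_i - m_i, d_{i+1} = (1892 - m_{i+1}^2)/d_i, a_{i+1} = floor((a_0 + m_{i+1})/d_{i+1}):
  m_1 = 1*43 - 0 = 43, d_1 = (1892 - 43^2)/1 = 43/1 = 43, a_1 = floor((43 + 43)/43) = 2.
  m_2 = 43*2 - 43 = 43, d_2 = (1892 - 43^2)/43 = 43/43 = 1, a_2 = floor((43 + 43)/1) = 86.
  m_3 = 1*86 - 43 = 43, d_3 = (1892 - 43^2)/1 = 43/1 = 43: (m_3, d_3) = (m_1, d_1) = (43, 43), so from here the quotients repeat a_1, a_2; the period length is 2.
So sqrt(1892) = [43; (2, 86)] with period length k = 2.
k is even, so the fundamental solution of x^2 - 1892y^2 = 1 is (p_{k-1}, q_{k-1}) = (p_1, q_1); compute convergents through index 1.
Convergents (p_i = a_i*p_{i-1} + p_{i-2}, q_i = a_i*q_{i-1} + q_{i-2} with p_{-2}=0, p_{-1}=1, q_{-2}=1, q_{-1}=0):
  i=0: a_0=43, p_0 = 43*1 + 0 = 43, q_0 = 43*0 + 1 = 1.
  i=1: a_1=2, p_1 = 2*43 + 1 = 87, q_1 = 2*1 + 0 = 2.
Check: 87^2 - 1892*2^2 = 7569 - 7568 = 1, so (x, y) = (87, 2) solves the equation, and by the theorem it is the least positive solution.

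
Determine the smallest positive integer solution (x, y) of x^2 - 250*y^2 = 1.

First expand sqrt(250) as a continued fraction. With x_i = (sqrt(250) + m_i)/d_i and (m_0, d_0) = (0, 1): a_0 = floor(sqrt(250)) = 15, since 15^2 = 225 <= 250 < 256 = 16^2.
Iterate m_{i+1} = d_i*a_i - m_i, d_{i+1} = (250 - m_{i+1}^2)/d_i, a_{i+1} = floor((a_0 + m_{i+1})/d_{i+1}):
  m_1 = 1*15 - 0 = 15, d_1 = (250 - 15^2)/1 = 25/1 = 25, a_1 = floor((15 + 15)/25) = 1.
  m_2 = 25*1 - 15 = 10, d_2 = (250 - 10^2)/25 = 150/25 = 6, a_2 = floor((15 + 10)/6) = 4.
  m_3 = 6*4 - 10 = 14, d_3 = (250 - 14^2)/6 = 54/6 = 9, a_3 = floor((15 + 14)/9) = 3.
  m_4 = 9*3 - 14 = 13, d_4 = (250 - 13^2)/9 = 81/9 = 9, a_4 = floor((15 + 13)/9) = 3.
  m_5 = 9*3 - 13 = 14, d_5 = (250 - 14^2)/9 = 54/9 = 6, a_5 = floor((15 + 14)/6) = 4.
  m_6 = 6*4 - 14 = 10, d_6 = (250 - 10^2)/6 = 150/6 = 25, a_6 = floor((15 + 10)/25) = 1.
  m_7 = 25*1 - 10 = 15, d_7 = (250 - 15^2)/25 = 25/25 = 1, a_7 = floor((15 + 15)/1) = 30.
  m_8 = 1*30 - 15 = 15, d_8 = (250 - 15^2)/1 = 25/1 = 25: (m_8, d_8) = (m_1, d_1) = (15, 25), so from here the quotients repeat a_1, ..., a_7; the period length is 7.
So sqrt(250) = [15; (1, 4, 3, 3, 4, 1, 30)] with period length k = 7.
k is odd, so (p_{k-1}, q_{k-1}) only solves x^2 - 250y^2 = -1 and the fundamental solution of x^2 - 250y^2 = 1 is (p_{2k-1}, q_{2k-1}) = (p_13, q_13); compute convergents through index 13, running through the period twice.
Convergents (p_i = a_i*p_{i-1} + p_{i-2}, q_i = a_i*q_{i-1} + q_{i-2} with p_{-2}=0, p_{-1}=1, q_{-2}=1, q_{-1}=0):
  i=0: a_0=15, p_0 = 15*1 + 0 = 15, q_0 = 15*0 + 1 = 1.
  i=1: a_1=1, p_1 = 1*15 + 1 = 16, q_1 = 1*1 + 0 = 1.
  i=2: a_2=4, p_2 = 4*16 + 15 = 79, q_2 = 4*1 + 1 = 5.
  i=3: a_3=3, p_3 = 3*79 + 16 = 253, q_3 = 3*5 + 1 = 16.
  i=4: a_4=3, p_4 = 3*253 + 79 = 838, q_4 = 3*16 + 5 = 53.
  i=5: a_5=4, p_5 = 4*838 + 253 = 3605, q_5 = 4*53 + 16 = 228.
  i=6: a_6=1, p_6 = 1*3605 + 838 = 4443, q_6 = 1*228 + 53 = 281.
  i=7: a_7=30, p_7 = 30*4443 + 3605 = 136895, q_7 = 30*281 + 228 = 8658.
  i=8: a_8=1, p_8 = 1*136895 + 4443 = 141338, q_8 = 1*8658 + 281 = 8939.
  i=9: a_9=4, p_9 = 4*141338 + 136895 = 702247, q_9 = 4*8939 + 8658 = 44414.
  i=10: a_10=3, p_10 = 3*702247 + 141338 = 2248079, q_10 = 3*44414 + 8939 = 142181.
  i=11: a_11=3, p_11 = 3*2248079 + 702247 = 7446484, q_11 = 3*142181 + 44414 = 470957.
  i=12: a_12=4, p_12 = 4*7446484 + 2248079 = 32034015, q_12 = 4*470957 + 142181 = 2026009.
  i=13: a_13=1, p_13 = 1*32034015 + 7446484 = 39480499, q_13 = 1*2026009 + 470957 = 2496966.
Indeed p_6^2 - 250*q_6^2 = 19740249 - 19740250 = -1, not +1.
Check: 39480499^2 - 250*2496966^2 = 1558709801289001 - 1558709801289000 = 1, so (x, y) = (39480499, 2496966) solves the equation, and by the theorem it is the least positive solution.

(x, y) = (39480499, 2496966)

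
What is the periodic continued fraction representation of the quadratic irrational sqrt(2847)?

Write x_i = (sqrt(2847) + m_i)/d_i with (m_0, d_0) = (0, 1). a_0 = floor(sqrt(2847)) = 53, since 53^2 = 2809 <= 2847 < 2916 = 54^2.
Iterate m_{i+1} = d_i*a_i - m_i, d_{i+1} = (2847 - m_{i+1}^2)/d_i, a_{i+1} = floor((a_0 + m_{i+1})/d_{i+1}):
  m_1 = 1*53 - 0 = 53, d_1 = (2847 - 53^2)/1 = 38/1 = 38, a_1 = floor((53 + 53)/38) = 2.
  m_2 = 38*2 - 53 = 23, d_2 = (2847 - 23^2)/38 = 2318/38 = 61, a_2 = floor((53 + 23)/61) = 1.
  m_3 = 61*1 - 23 = 38, d_3 = (2847 - 38^2)/61 = 1403/61 = 23, a_3 = floor((53 + 38)/23) = 3.
  m_4 = 23*3 - 38 = 31, d_4 = (2847 - 31^2)/23 = 1886/23 = 82, a_4 = floor((53 + 31)/82) = 1.
  m_5 = 82*1 - 31 = 51, d_5 = (2847 - 51^2)/82 = 246/82 = 3, a_5 = floor((53 + 51)/3) = 34.
  m_6 = 3*34 - 51 = 51, d_6 = (2847 - 51^2)/3 = 246/3 = 82, a_6 = floor((53 + 51)/82) = 1.
  m_7 = 82*1 - 51 = 31, d_7 = (2847 - 31^2)/82 = 1886/82 = 23, a_7 = floor((53 + 31)/23) = 3.
  m_8 = 23*3 - 31 = 38, d_8 = (2847 - 38^2)/23 = 1403/23 = 61, a_8 = floor((53 + 38)/61) = 1.
  m_9 = 61*1 - 38 = 23, d_9 = (2847 - 23^2)/61 = 2318/61 = 38, a_9 = floor((53 + 23)/38) = 2.
  m_10 = 38*2 - 23 = 53, d_10 = (2847 - 53^2)/38 = 38/38 = 1, a_10 = floor((53 + 53)/1) = 106.
  m_11 = 1*106 - 53 = 53, d_11 = (2847 - 53^2)/1 = 38/1 = 38: (m_11, d_11) = (m_1, d_1) = (53, 38), so from here the quotients repeat a_1, ..., a_10; the period length is 10.
Hence the expansion of sqrt(2847) is a_0 = 53 followed by the repeating block 2, 1, 3, 1, 34, 1, 3, 1, 2, 106 (period 10).

[53; (2, 1, 3, 1, 34, 1, 3, 1, 2, 106)]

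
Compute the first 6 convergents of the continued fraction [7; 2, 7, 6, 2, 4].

Using the convergent recurrence p_i = a_i*p_{i-1} + p_{i-2}, q_i = a_i*q_{i-1} + q_{i-2} with p_{-2}=0, p_{-1}=1, q_{-2}=1, q_{-1}=0:
  i=0: a_0=7, p_0 = 7*1 + 0 = 7, q_0 = 7*0 + 1 = 1.
  i=1: a_1=2, p_1 = 2*7 + 1 = 15, q_1 = 2*1 + 0 = 2.
  i=2: a_2=7, p_2 = 7*15 + 7 = 112, q_2 = 7*2 + 1 = 15.
  i=3: a_3=6, p_3 = 6*112 + 15 = 687, q_3 = 6*15 + 2 = 92.
  i=4: a_4=2, p_4 = 2*687 + 112 = 1486, q_4 = 2*92 + 15 = 199.
  i=5: a_5=4, p_5 = 4*1486 + 687 = 6631, q_5 = 4*199 + 92 = 888.

7/1, 15/2, 112/15, 687/92, 1486/199, 6631/888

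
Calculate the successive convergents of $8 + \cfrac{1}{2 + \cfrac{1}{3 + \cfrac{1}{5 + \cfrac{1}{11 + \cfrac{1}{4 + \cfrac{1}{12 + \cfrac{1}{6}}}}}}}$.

Using the convergent recurrence p_i = a_i*p_{i-1} + p_{i-2}, q_i = a_i*q_{i-1} + q_{i-2} with p_{-2}=0, p_{-1}=1, q_{-2}=1, q_{-1}=0:
  i=0: a_0=8, p_0 = 8*1 + 0 = 8, q_0 = 8*0 + 1 = 1.
  i=1: a_1=2, p_1 = 2*8 + 1 = 17, q_1 = 2*1 + 0 = 2.
  i=2: a_2=3, p_2 = 3*17 + 8 = 59, q_2 = 3*2 + 1 = 7.
  i=3: a_3=5, p_3 = 5*59 + 17 = 312, q_3 = 5*7 + 2 = 37.
  i=4: a_4=11, p_4 = 11*312 + 59 = 3491, q_4 = 11*37 + 7 = 414.
  i=5: a_5=4, p_5 = 4*3491 + 312 = 14276, q_5 = 4*414 + 37 = 1693.
  i=6: a_6=12, p_6 = 12*14276 + 3491 = 174803, q_6 = 12*1693 + 414 = 20730.
  i=7: a_7=6, p_7 = 6*174803 + 14276 = 1063094, q_7 = 6*20730 + 1693 = 126073.

8/1, 17/2, 59/7, 312/37, 3491/414, 14276/1693, 174803/20730, 1063094/126073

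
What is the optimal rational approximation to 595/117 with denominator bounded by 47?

178/35

Expand x = 595/117 as a continued fraction with the Euclidean algorithm:
  595 = 5*117 + 10, so a_0 = 5.
  117 = 11*10 + 7, so a_1 = 11.
  10 = 1*7 + 3, so a_2 = 1.
  7 = 2*3 + 1, so a_3 = 2.
  3 = 3*1 + 0, so a_4 = 3.
so x = [5; 11, 1, 2, 3].
Convergents (p_i = a_i*p_{i-1} + p_{i-2}, q_i = a_i*q_{i-1} + q_{i-2} with p_{-2}=0, p_{-1}=1, q_{-2}=1, q_{-1}=0), until the denominator exceeds 47:
  i=0: a_0=5, p_0 = 5*1 + 0 = 5, q_0 = 5*0 + 1 = 1.
  i=1: a_1=11, p_1 = 11*5 + 1 = 56, q_1 = 11*1 + 0 = 11.
  i=2: a_2=1, p_2 = 1*56 + 5 = 61, q_2 = 1*11 + 1 = 12.
  i=3: a_3=2, p_3 = 2*61 + 56 = 178, q_3 = 2*12 + 11 = 35.
  i=4: a_4=3, p_4 = 3*178 + 61 = 595, q_4 = 3*35 + 12 = 117.
q_4 = 117 > 47, so the last convergent with denominator <= 47 is p_3/q_3 = 178/35.
The closest fraction with denominator <= 47 is either p_3/q_3 or the intermediate fraction (k*p_3 + p_2)/(k*q_3 + q_2) with the largest k >= 1 whose denominator stays <= 47; these approach x as k grows, and every other convergent or intermediate fraction in range is farther away.
Largest k: floor((47 - q_2)/q_3) = floor((47 - 12)/35) = 1.
That gives (1*178 + 61)/(1*35 + 12) = 239/47.
Compare the errors: |x - 178/35| = |595*35 - 178*117|/(117*35) = 1/4095, and |x - 239/47| = |595*47 - 239*117|/(117*47) = 2/5499.
Cross-multiplying, 1*5499 = 5499 < 8190 = 2*4095, so 1/4095 is smaller: the convergent 178/35 is closer to x than 239/47.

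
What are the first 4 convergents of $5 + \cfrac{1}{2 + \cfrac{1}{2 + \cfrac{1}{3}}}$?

Using the convergent recurrence p_i = a_i*p_{i-1} + p_{i-2}, q_i = a_i*q_{i-1} + q_{i-2} with p_{-2}=0, p_{-1}=1, q_{-2}=1, q_{-1}=0:
  i=0: a_0=5, p_0 = 5*1 + 0 = 5, q_0 = 5*0 + 1 = 1.
  i=1: a_1=2, p_1 = 2*5 + 1 = 11, q_1 = 2*1 + 0 = 2.
  i=2: a_2=2, p_2 = 2*11 + 5 = 27, q_2 = 2*2 + 1 = 5.
  i=3: a_3=3, p_3 = 3*27 + 11 = 92, q_3 = 3*5 + 2 = 17.

5/1, 11/2, 27/5, 92/17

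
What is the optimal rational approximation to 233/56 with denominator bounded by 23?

79/19

Expand x = 233/56 as a continued fraction with the Euclidean algorithm:
  233 = 4*56 + 9, so a_0 = 4.
  56 = 6*9 + 2, so a_1 = 6.
  9 = 4*2 + 1, so a_2 = 4.
  2 = 2*1 + 0, so a_3 = 2.
so x = [4; 6, 4, 2].
Convergents (p_i = a_i*p_{i-1} + p_{i-2}, q_i = a_i*q_{i-1} + q_{i-2} with p_{-2}=0, p_{-1}=1, q_{-2}=1, q_{-1}=0), until the denominator exceeds 23:
  i=0: a_0=4, p_0 = 4*1 + 0 = 4, q_0 = 4*0 + 1 = 1.
  i=1: a_1=6, p_1 = 6*4 + 1 = 25, q_1 = 6*1 + 0 = 6.
  i=2: a_2=4, p_2 = 4*25 + 4 = 104, q_2 = 4*6 + 1 = 25.
q_2 = 25 > 23, so the last convergent with denominator <= 23 is p_1/q_1 = 25/6.
The closest fraction with denominator <= 23 is either p_1/q_1 or the intermediate fraction (k*p_1 + p_0)/(k*q_1 + q_0) with the largest k >= 1 whose denominator stays <= 23; these approach x as k grows, and every other convergent or intermediate fraction in range is farther away.
Largest k: floor((23 - q_0)/q_1) = floor((23 - 1)/6) = 3.
That gives (3*25 + 4)/(3*6 + 1) = 79/19.
Compare the errors: |x - 25/6| = |233*6 - 25*56|/(56*6) = 2/336, and |x - 79/19| = |233*19 - 79*56|/(56*19) = 3/1064.
Cross-multiplying, 3*336 = 1008 < 2128 = 2*1064, so 3/1064 is smaller: the intermediate fraction 79/19 is closer to x than 25/6.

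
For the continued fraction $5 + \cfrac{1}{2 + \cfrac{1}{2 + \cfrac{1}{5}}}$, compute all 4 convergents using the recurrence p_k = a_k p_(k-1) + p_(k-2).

Using the convergent recurrence p_i = a_i*p_{i-1} + p_{i-2}, q_i = a_i*q_{i-1} + q_{i-2} with p_{-2}=0, p_{-1}=1, q_{-2}=1, q_{-1}=0:
  i=0: a_0=5, p_0 = 5*1 + 0 = 5, q_0 = 5*0 + 1 = 1.
  i=1: a_1=2, p_1 = 2*5 + 1 = 11, q_1 = 2*1 + 0 = 2.
  i=2: a_2=2, p_2 = 2*11 + 5 = 27, q_2 = 2*2 + 1 = 5.
  i=3: a_3=5, p_3 = 5*27 + 11 = 146, q_3 = 5*5 + 2 = 27.

5/1, 11/2, 27/5, 146/27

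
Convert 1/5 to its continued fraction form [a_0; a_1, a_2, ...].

[0; 5]

Run the Euclidean algorithm on 1 and 5; the successive quotients are the partial quotients a_0, a_1, ... (each step inverts the fractional part left over by the previous one):
  1 = 0*5 + 1, so a_0 = 0.
  5 = 5*1 + 0, so a_1 = 5.
The remainder reaches 0 after 2 divisions, so the expansion has 2 partial quotients, read off in order.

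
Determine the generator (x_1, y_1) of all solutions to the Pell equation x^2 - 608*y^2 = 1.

(x, y) = (2737, 111)

First expand sqrt(608) as a continued fraction. With x_i = (sqrt(608) + m_i)/d_i and (m_0, d_0) = (0, 1): a_0 = floor(sqrt(608)) = 24, since 24^2 = 576 <= 608 < 625 = 25^2.
Iterate m_{i+1} = d_i*a_i - m_i, d_{i+1} = (608 - m_{i+1}^2)/d_i, a_{i+1} = floor((a_0 + m_{i+1})/d_{i+1}):
  m_1 = 1*24 - 0 = 24, d_1 = (608 - 24^2)/1 = 32/1 = 32, a_1 = floor((24 + 24)/32) = 1.
  m_2 = 32*1 - 24 = 8, d_2 = (608 - 8^2)/32 = 544/32 = 17, a_2 = floor((24 + 8)/17) = 1.
  m_3 = 17*1 - 8 = 9, d_3 = (608 - 9^2)/17 = 527/17 = 31, a_3 = floor((24 + 9)/31) = 1.
  m_4 = 31*1 - 9 = 22, d_4 = (608 - 22^2)/31 = 124/31 = 4, a_4 = floor((24 + 22)/4) = 11.
  m_5 = 4*11 - 22 = 22, d_5 = (608 - 22^2)/4 = 124/4 = 31, a_5 = floor((24 + 22)/31) = 1.
  m_6 = 31*1 - 22 = 9, d_6 = (608 - 9^2)/31 = 527/31 = 17, a_6 = floor((24 + 9)/17) = 1.
  m_7 = 17*1 - 9 = 8, d_7 = (608 - 8^2)/17 = 544/17 = 32, a_7 = floor((24 + 8)/32) = 1.
  m_8 = 32*1 - 8 = 24, d_8 = (608 - 24^2)/32 = 32/32 = 1, a_8 = floor((24 + 24)/1) = 48.
  m_9 = 1*48 - 24 = 24, d_9 = (608 - 24^2)/1 = 32/1 = 32: (m_9, d_9) = (m_1, d_1) = (24, 32), so from here the quotients repeat a_1, ..., a_8; the period length is 8.
So sqrt(608) = [24; (1, 1, 1, 11, 1, 1, 1, 48)] with period length k = 8.
k is even, so the fundamental solution of x^2 - 608y^2 = 1 is (p_{k-1}, q_{k-1}) = (p_7, q_7); compute convergents through index 7.
Convergents (p_i = a_i*p_{i-1} + p_{i-2}, q_i = a_i*q_{i-1} + q_{i-2} with p_{-2}=0, p_{-1}=1, q_{-2}=1, q_{-1}=0):
  i=0: a_0=24, p_0 = 24*1 + 0 = 24, q_0 = 24*0 + 1 = 1.
  i=1: a_1=1, p_1 = 1*24 + 1 = 25, q_1 = 1*1 + 0 = 1.
  i=2: a_2=1, p_2 = 1*25 + 24 = 49, q_2 = 1*1 + 1 = 2.
  i=3: a_3=1, p_3 = 1*49 + 25 = 74, q_3 = 1*2 + 1 = 3.
  i=4: a_4=11, p_4 = 11*74 + 49 = 863, q_4 = 11*3 + 2 = 35.
  i=5: a_5=1, p_5 = 1*863 + 74 = 937, q_5 = 1*35 + 3 = 38.
  i=6: a_6=1, p_6 = 1*937 + 863 = 1800, q_6 = 1*38 + 35 = 73.
  i=7: a_7=1, p_7 = 1*1800 + 937 = 2737, q_7 = 1*73 + 38 = 111.
Check: 2737^2 - 608*111^2 = 7491169 - 7491168 = 1, so (x, y) = (2737, 111) solves the equation, and by the theorem it is the least positive solution.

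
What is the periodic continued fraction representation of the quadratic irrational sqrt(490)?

Write x_i = (sqrt(490) + m_i)/d_i with (m_0, d_0) = (0, 1). a_0 = floor(sqrt(490)) = 22, since 22^2 = 484 <= 490 < 529 = 23^2.
Iterate m_{i+1} = d_i*a_i - m_i, d_{i+1} = (490 - m_{i+1}^2)/d_i, a_{i+1} = floor((a_0 + m_{i+1})/d_{i+1}):
  m_1 = 1*22 - 0 = 22, d_1 = (490 - 22^2)/1 = 6/1 = 6, a_1 = floor((22 + 22)/6) = 7.
  m_2 = 6*7 - 22 = 20, d_2 = (490 - 20^2)/6 = 90/6 = 15, a_2 = floor((22 + 20)/15) = 2.
  m_3 = 15*2 - 20 = 10, d_3 = (490 - 10^2)/15 = 390/15 = 26, a_3 = floor((22 + 10)/26) = 1.
  m_4 = 26*1 - 10 = 16, d_4 = (490 - 16^2)/26 = 234/26 = 9, a_4 = floor((22 + 16)/9) = 4.
  m_5 = 9*4 - 16 = 20, d_5 = (490 - 20^2)/9 = 90/9 = 10, a_5 = floor((22 + 20)/10) = 4.
  m_6 = 10*4 - 20 = 20, d_6 = (490 - 20^2)/10 = 90/10 = 9, a_6 = floor((22 + 20)/9) = 4.
  m_7 = 9*4 - 20 = 16, d_7 = (490 - 16^2)/9 = 234/9 = 26, a_7 = floor((22 + 16)/26) = 1.
  m_8 = 26*1 - 16 = 10, d_8 = (490 - 10^2)/26 = 390/26 = 15, a_8 = floor((22 + 10)/15) = 2.
  m_9 = 15*2 - 10 = 20, d_9 = (490 - 20^2)/15 = 90/15 = 6, a_9 = floor((22 + 20)/6) = 7.
  m_10 = 6*7 - 20 = 22, d_10 = (490 - 22^2)/6 = 6/6 = 1, a_10 = floor((22 + 22)/1) = 44.
  m_11 = 1*44 - 22 = 22, d_11 = (490 - 22^2)/1 = 6/1 = 6: (m_11, d_11) = (m_1, d_1) = (22, 6), so from here the quotients repeat a_1, ..., a_10; the period length is 10.
Hence the expansion of sqrt(490) is a_0 = 22 followed by the repeating block 7, 2, 1, 4, 4, 4, 1, 2, 7, 44 (period 10).

[22; (7, 2, 1, 4, 4, 4, 1, 2, 7, 44)]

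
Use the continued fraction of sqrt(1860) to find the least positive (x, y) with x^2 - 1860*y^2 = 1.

First expand sqrt(1860) as a continued fraction. With x_i = (sqrt(1860) + m_i)/d_i and (m_0, d_0) = (0, 1): a_0 = floor(sqrt(1860)) = 43, since 43^2 = 1849 <= 1860 < 1936 = 44^2.
Iterate m_{i+1} = d_i*a_i - m_i, d_{i+1} = (1860 - m_{i+1}^2)/d_i, a_{i+1} = floor((a_0 + m_{i+1})/d_{i+1}):
  m_1 = 1*43 - 0 = 43, d_1 = (1860 - 43^2)/1 = 11/1 = 11, a_1 = floor((43 + 43)/11) = 7.
  m_2 = 11*7 - 43 = 34, d_2 = (1860 - 34^2)/11 = 704/11 = 64, a_2 = floor((43 + 34)/64) = 1.
  m_3 = 64*1 - 34 = 30, d_3 = (1860 - 30^2)/64 = 960/64 = 15, a_3 = floor((43 + 30)/15) = 4.
  m_4 = 15*4 - 30 = 30, d_4 = (1860 - 30^2)/15 = 960/15 = 64, a_4 = floor((43 + 30)/64) = 1.
  m_5 = 64*1 - 30 = 34, d_5 = (1860 - 34^2)/64 = 704/64 = 11, a_5 = floor((43 + 34)/11) = 7.
  m_6 = 11*7 - 34 = 43, d_6 = (1860 - 43^2)/11 = 11/11 = 1, a_6 = floor((43 + 43)/1) = 86.
  m_7 = 1*86 - 43 = 43, d_7 = (1860 - 43^2)/1 = 11/1 = 11: (m_7, d_7) = (m_1, d_1) = (43, 11), so from here the quotients repeat a_1, ..., a_6; the period length is 6.
So sqrt(1860) = [43; (7, 1, 4, 1, 7, 86)] with period length k = 6.
k is even, so the fundamental solution of x^2 - 1860y^2 = 1 is (p_{k-1}, q_{k-1}) = (p_5, q_5); compute convergents through index 5.
Convergents (p_i = a_i*p_{i-1} + p_{i-2}, q_i = a_i*q_{i-1} + q_{i-2} with p_{-2}=0, p_{-1}=1, q_{-2}=1, q_{-1}=0):
  i=0: a_0=43, p_0 = 43*1 + 0 = 43, q_0 = 43*0 + 1 = 1.
  i=1: a_1=7, p_1 = 7*43 + 1 = 302, q_1 = 7*1 + 0 = 7.
  i=2: a_2=1, p_2 = 1*302 + 43 = 345, q_2 = 1*7 + 1 = 8.
  i=3: a_3=4, p_3 = 4*345 + 302 = 1682, q_3 = 4*8 + 7 = 39.
  i=4: a_4=1, p_4 = 1*1682 + 345 = 2027, q_4 = 1*39 + 8 = 47.
  i=5: a_5=7, p_5 = 7*2027 + 1682 = 15871, q_5 = 7*47 + 39 = 368.
Check: 15871^2 - 1860*368^2 = 251888641 - 251888640 = 1, so (x, y) = (15871, 368) solves the equation, and by the theorem it is the least positive solution.

(x, y) = (15871, 368)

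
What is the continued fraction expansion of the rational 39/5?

[7; 1, 4]

Run the Euclidean algorithm on 39 and 5; the successive quotients are the partial quotients a_0, a_1, ... (each step inverts the fractional part left over by the previous one):
  39 = 7*5 + 4, so a_0 = 7.
  5 = 1*4 + 1, so a_1 = 1.
  4 = 4*1 + 0, so a_2 = 4.
The remainder reaches 0 after 3 divisions, so the expansion has 3 partial quotients, read off in order.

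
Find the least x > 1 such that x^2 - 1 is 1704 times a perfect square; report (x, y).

(x, y) = (88751, 2150)

First expand sqrt(1704) as a continued fraction. With x_i = (sqrt(1704) + m_i)/d_i and (m_0, d_0) = (0, 1): a_0 = floor(sqrt(1704)) = 41, since 41^2 = 1681 <= 1704 < 1764 = 42^2.
Iterate m_{i+1} = d_i*a_i - m_i, d_{i+1} = (1704 - m_{i+1}^2)/d_i, a_{i+1} = floor((a_0 + m_{i+1})/d_{i+1}):
  m_1 = 1*41 - 0 = 41, d_1 = (1704 - 41^2)/1 = 23/1 = 23, a_1 = floor((41 + 41)/23) = 3.
  m_2 = 23*3 - 41 = 28, d_2 = (1704 - 28^2)/23 = 920/23 = 40, a_2 = floor((41 + 28)/40) = 1.
  m_3 = 40*1 - 28 = 12, d_3 = (1704 - 12^2)/40 = 1560/40 = 39, a_3 = floor((41 + 12)/39) = 1.
  m_4 = 39*1 - 12 = 27, d_4 = (1704 - 27^2)/39 = 975/39 = 25, a_4 = floor((41 + 27)/25) = 2.
  m_5 = 25*2 - 27 = 23, d_5 = (1704 - 23^2)/25 = 1175/25 = 47, a_5 = floor((41 + 23)/47) = 1.
  m_6 = 47*1 - 23 = 24, d_6 = (1704 - 24^2)/47 = 1128/47 = 24, a_6 = floor((41 + 24)/24) = 2.
  m_7 = 24*2 - 24 = 24, d_7 = (1704 - 24^2)/24 = 1128/24 = 47, a_7 = floor((41 + 24)/47) = 1.
  m_8 = 47*1 - 24 = 23, d_8 = (1704 - 23^2)/47 = 1175/47 = 25, a_8 = floor((41 + 23)/25) = 2.
  m_9 = 25*2 - 23 = 27, d_9 = (1704 - 27^2)/25 = 975/25 = 39, a_9 = floor((41 + 27)/39) = 1.
  m_10 = 39*1 - 27 = 12, d_10 = (1704 - 12^2)/39 = 1560/39 = 40, a_10 = floor((41 + 12)/40) = 1.
  m_11 = 40*1 - 12 = 28, d_11 = (1704 - 28^2)/40 = 920/40 = 23, a_11 = floor((41 + 28)/23) = 3.
  m_12 = 23*3 - 28 = 41, d_12 = (1704 - 41^2)/23 = 23/23 = 1, a_12 = floor((41 + 41)/1) = 82.
  m_13 = 1*82 - 41 = 41, d_13 = (1704 - 41^2)/1 = 23/1 = 23: (m_13, d_13) = (m_1, d_1) = (41, 23), so from here the quotients repeat a_1, ..., a_12; the period length is 12.
So sqrt(1704) = [41; (3, 1, 1, 2, 1, 2, 1, 2, 1, 1, 3, 82)] with period length k = 12.
k is even, so the fundamental solution of x^2 - 1704y^2 = 1 is (p_{k-1}, q_{k-1}) = (p_11, q_11); compute convergents through index 11.
Convergents (p_i = a_i*p_{i-1} + p_{i-2}, q_i = a_i*q_{i-1} + q_{i-2} with p_{-2}=0, p_{-1}=1, q_{-2}=1, q_{-1}=0):
  i=0: a_0=41, p_0 = 41*1 + 0 = 41, q_0 = 41*0 + 1 = 1.
  i=1: a_1=3, p_1 = 3*41 + 1 = 124, q_1 = 3*1 + 0 = 3.
  i=2: a_2=1, p_2 = 1*124 + 41 = 165, q_2 = 1*3 + 1 = 4.
  i=3: a_3=1, p_3 = 1*165 + 124 = 289, q_3 = 1*4 + 3 = 7.
  i=4: a_4=2, p_4 = 2*289 + 165 = 743, q_4 = 2*7 + 4 = 18.
  i=5: a_5=1, p_5 = 1*743 + 289 = 1032, q_5 = 1*18 + 7 = 25.
  i=6: a_6=2, p_6 = 2*1032 + 743 = 2807, q_6 = 2*25 + 18 = 68.
  i=7: a_7=1, p_7 = 1*2807 + 1032 = 3839, q_7 = 1*68 + 25 = 93.
  i=8: a_8=2, p_8 = 2*3839 + 2807 = 10485, q_8 = 2*93 + 68 = 254.
  i=9: a_9=1, p_9 = 1*10485 + 3839 = 14324, q_9 = 1*254 + 93 = 347.
  i=10: a_10=1, p_10 = 1*14324 + 10485 = 24809, q_10 = 1*347 + 254 = 601.
  i=11: a_11=3, p_11 = 3*24809 + 14324 = 88751, q_11 = 3*601 + 347 = 2150.
Check: 88751^2 - 1704*2150^2 = 7876740001 - 7876740000 = 1, so (x, y) = (88751, 2150) solves the equation, and by the theorem it is the least positive solution.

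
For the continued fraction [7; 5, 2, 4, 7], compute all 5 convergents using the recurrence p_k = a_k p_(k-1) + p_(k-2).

Using the convergent recurrence p_i = a_i*p_{i-1} + p_{i-2}, q_i = a_i*q_{i-1} + q_{i-2} with p_{-2}=0, p_{-1}=1, q_{-2}=1, q_{-1}=0:
  i=0: a_0=7, p_0 = 7*1 + 0 = 7, q_0 = 7*0 + 1 = 1.
  i=1: a_1=5, p_1 = 5*7 + 1 = 36, q_1 = 5*1 + 0 = 5.
  i=2: a_2=2, p_2 = 2*36 + 7 = 79, q_2 = 2*5 + 1 = 11.
  i=3: a_3=4, p_3 = 4*79 + 36 = 352, q_3 = 4*11 + 5 = 49.
  i=4: a_4=7, p_4 = 7*352 + 79 = 2543, q_4 = 7*49 + 11 = 354.

7/1, 36/5, 79/11, 352/49, 2543/354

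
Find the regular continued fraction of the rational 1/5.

[0; 5]

Run the Euclidean algorithm on 1 and 5; the successive quotients are the partial quotients a_0, a_1, ... (each step inverts the fractional part left over by the previous one):
  1 = 0*5 + 1, so a_0 = 0.
  5 = 5*1 + 0, so a_1 = 5.
The remainder reaches 0 after 2 divisions, so the expansion has 2 partial quotients, read off in order.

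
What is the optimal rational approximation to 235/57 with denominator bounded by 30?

Expand x = 235/57 as a continued fraction with the Euclidean algorithm:
  235 = 4*57 + 7, so a_0 = 4.
  57 = 8*7 + 1, so a_1 = 8.
  7 = 7*1 + 0, so a_2 = 7.
so x = [4; 8, 7].
Convergents (p_i = a_i*p_{i-1} + p_{i-2}, q_i = a_i*q_{i-1} + q_{i-2} with p_{-2}=0, p_{-1}=1, q_{-2}=1, q_{-1}=0), until the denominator exceeds 30:
  i=0: a_0=4, p_0 = 4*1 + 0 = 4, q_0 = 4*0 + 1 = 1.
  i=1: a_1=8, p_1 = 8*4 + 1 = 33, q_1 = 8*1 + 0 = 8.
  i=2: a_2=7, p_2 = 7*33 + 4 = 235, q_2 = 7*8 + 1 = 57.
q_2 = 57 > 30, so the last convergent with denominator <= 30 is p_1/q_1 = 33/8.
The closest fraction with denominator <= 30 is either p_1/q_1 or the intermediate fraction (k*p_1 + p_0)/(k*q_1 + q_0) with the largest k >= 1 whose denominator stays <= 30; these approach x as k grows, and every other convergent or intermediate fraction in range is farther away.
Largest k: floor((30 - q_0)/q_1) = floor((30 - 1)/8) = 3.
That gives (3*33 + 4)/(3*8 + 1) = 103/25.
Compare the errors: |x - 33/8| = |235*8 - 33*57|/(57*8) = 1/456, and |x - 103/25| = |235*25 - 103*57|/(57*25) = 4/1425.
Cross-multiplying, 1*1425 = 1425 < 1824 = 4*456, so 1/456 is smaller: the convergent 33/8 is closer to x than 103/25.

33/8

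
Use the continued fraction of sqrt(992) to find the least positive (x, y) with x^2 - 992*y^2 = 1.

(x, y) = (63, 2)

First expand sqrt(992) as a continued fraction. With x_i = (sqrt(992) + m_i)/d_i and (m_0, d_0) = (0, 1): a_0 = floor(sqrt(992)) = 31, since 31^2 = 961 <= 992 < 1024 = 32^2.
Iterate m_{i+1} = d_i*a_i - m_i, d_{i+1} = (992 - m_{i+1}^2)/d_i, a_{i+1} = floor((a_0 + m_{i+1})/d_{i+1}):
  m_1 = 1*31 - 0 = 31, d_1 = (992 - 31^2)/1 = 31/1 = 31, a_1 = floor((31 + 31)/31) = 2.
  m_2 = 31*2 - 31 = 31, d_2 = (992 - 31^2)/31 = 31/31 = 1, a_2 = floor((31 + 31)/1) = 62.
  m_3 = 1*62 - 31 = 31, d_3 = (992 - 31^2)/1 = 31/1 = 31: (m_3, d_3) = (m_1, d_1) = (31, 31), so from here the quotients repeat a_1, a_2; the period length is 2.
So sqrt(992) = [31; (2, 62)] with period length k = 2.
k is even, so the fundamental solution of x^2 - 992y^2 = 1 is (p_{k-1}, q_{k-1}) = (p_1, q_1); compute convergents through index 1.
Convergents (p_i = a_i*p_{i-1} + p_{i-2}, q_i = a_i*q_{i-1} + q_{i-2} with p_{-2}=0, p_{-1}=1, q_{-2}=1, q_{-1}=0):
  i=0: a_0=31, p_0 = 31*1 + 0 = 31, q_0 = 31*0 + 1 = 1.
  i=1: a_1=2, p_1 = 2*31 + 1 = 63, q_1 = 2*1 + 0 = 2.
Check: 63^2 - 992*2^2 = 3969 - 3968 = 1, so (x, y) = (63, 2) solves the equation, and by the theorem it is the least positive solution.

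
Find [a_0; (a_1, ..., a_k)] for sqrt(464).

[21; (1, 1, 5, 1, 1, 1, 5, 1, 1, 42)]

Write x_i = (sqrt(464) + m_i)/d_i with (m_0, d_0) = (0, 1). a_0 = floor(sqrt(464)) = 21, since 21^2 = 441 <= 464 < 484 = 22^2.
Iterate m_{i+1} = d_i*a_i - m_i, d_{i+1} = (464 - m_{i+1}^2)/d_i, a_{i+1} = floor((a_0 + m_{i+1})/d_{i+1}):
  m_1 = 1*21 - 0 = 21, d_1 = (464 - 21^2)/1 = 23/1 = 23, a_1 = floor((21 + 21)/23) = 1.
  m_2 = 23*1 - 21 = 2, d_2 = (464 - 2^2)/23 = 460/23 = 20, a_2 = floor((21 + 2)/20) = 1.
  m_3 = 20*1 - 2 = 18, d_3 = (464 - 18^2)/20 = 140/20 = 7, a_3 = floor((21 + 18)/7) = 5.
  m_4 = 7*5 - 18 = 17, d_4 = (464 - 17^2)/7 = 175/7 = 25, a_4 = floor((21 + 17)/25) = 1.
  m_5 = 25*1 - 17 = 8, d_5 = (464 - 8^2)/25 = 400/25 = 16, a_5 = floor((21 + 8)/16) = 1.
  m_6 = 16*1 - 8 = 8, d_6 = (464 - 8^2)/16 = 400/16 = 25, a_6 = floor((21 + 8)/25) = 1.
  m_7 = 25*1 - 8 = 17, d_7 = (464 - 17^2)/25 = 175/25 = 7, a_7 = floor((21 + 17)/7) = 5.
  m_8 = 7*5 - 17 = 18, d_8 = (464 - 18^2)/7 = 140/7 = 20, a_8 = floor((21 + 18)/20) = 1.
  m_9 = 20*1 - 18 = 2, d_9 = (464 - 2^2)/20 = 460/20 = 23, a_9 = floor((21 + 2)/23) = 1.
  m_10 = 23*1 - 2 = 21, d_10 = (464 - 21^2)/23 = 23/23 = 1, a_10 = floor((21 + 21)/1) = 42.
  m_11 = 1*42 - 21 = 21, d_11 = (464 - 21^2)/1 = 23/1 = 23: (m_11, d_11) = (m_1, d_1) = (21, 23), so from here the quotients repeat a_1, ..., a_10; the period length is 10.
Hence the expansion of sqrt(464) is a_0 = 21 followed by the repeating block 1, 1, 5, 1, 1, 1, 5, 1, 1, 42 (period 10).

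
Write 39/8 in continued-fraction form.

[4; 1, 7]

Run the Euclidean algorithm on 39 and 8; the successive quotients are the partial quotients a_0, a_1, ... (each step inverts the fractional part left over by the previous one):
  39 = 4*8 + 7, so a_0 = 4.
  8 = 1*7 + 1, so a_1 = 1.
  7 = 7*1 + 0, so a_2 = 7.
The remainder reaches 0 after 3 divisions, so the expansion has 3 partial quotients, read off in order.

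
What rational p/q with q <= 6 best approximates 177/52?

Expand x = 177/52 as a continued fraction with the Euclidean algorithm:
  177 = 3*52 + 21, so a_0 = 3.
  52 = 2*21 + 10, so a_1 = 2.
  21 = 2*10 + 1, so a_2 = 2.
  10 = 10*1 + 0, so a_3 = 10.
so x = [3; 2, 2, 10].
Convergents (p_i = a_i*p_{i-1} + p_{i-2}, q_i = a_i*q_{i-1} + q_{i-2} with p_{-2}=0, p_{-1}=1, q_{-2}=1, q_{-1}=0), until the denominator exceeds 6:
  i=0: a_0=3, p_0 = 3*1 + 0 = 3, q_0 = 3*0 + 1 = 1.
  i=1: a_1=2, p_1 = 2*3 + 1 = 7, q_1 = 2*1 + 0 = 2.
  i=2: a_2=2, p_2 = 2*7 + 3 = 17, q_2 = 2*2 + 1 = 5.
  i=3: a_3=10, p_3 = 10*17 + 7 = 177, q_3 = 10*5 + 2 = 52.
q_3 = 52 > 6, so the last convergent with denominator <= 6 is p_2/q_2 = 17/5.
The closest fraction with denominator <= 6 is either p_2/q_2 or the intermediate fraction (k*p_2 + p_1)/(k*q_2 + q_1) with the largest k >= 1 whose denominator stays <= 6; these approach x as k grows, and every other convergent or intermediate fraction in range is farther away.
Largest k: floor((6 - q_1)/q_2) = floor((6 - 2)/5) = 0.
Since k = 0, no intermediate fraction beyond p_2/q_2 has denominator <= 6, so the convergent 17/5 is the closest (its error is |177*5 - 17*52|/(52*5) = 1/260).

17/5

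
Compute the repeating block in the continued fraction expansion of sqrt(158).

[12; (1, 1, 3, 12, 3, 1, 1, 24)]

Write x_i = (sqrt(158) + m_i)/d_i with (m_0, d_0) = (0, 1). a_0 = floor(sqrt(158)) = 12, since 12^2 = 144 <= 158 < 169 = 13^2.
Iterate m_{i+1} = d_i*a_i - m_i, d_{i+1} = (158 - m_{i+1}^2)/d_i, a_{i+1} = floor((a_0 + m_{i+1})/d_{i+1}):
  m_1 = 1*12 - 0 = 12, d_1 = (158 - 12^2)/1 = 14/1 = 14, a_1 = floor((12 + 12)/14) = 1.
  m_2 = 14*1 - 12 = 2, d_2 = (158 - 2^2)/14 = 154/14 = 11, a_2 = floor((12 + 2)/11) = 1.
  m_3 = 11*1 - 2 = 9, d_3 = (158 - 9^2)/11 = 77/11 = 7, a_3 = floor((12 + 9)/7) = 3.
  m_4 = 7*3 - 9 = 12, d_4 = (158 - 12^2)/7 = 14/7 = 2, a_4 = floor((12 + 12)/2) = 12.
  m_5 = 2*12 - 12 = 12, d_5 = (158 - 12^2)/2 = 14/2 = 7, a_5 = floor((12 + 12)/7) = 3.
  m_6 = 7*3 - 12 = 9, d_6 = (158 - 9^2)/7 = 77/7 = 11, a_6 = floor((12 + 9)/11) = 1.
  m_7 = 11*1 - 9 = 2, d_7 = (158 - 2^2)/11 = 154/11 = 14, a_7 = floor((12 + 2)/14) = 1.
  m_8 = 14*1 - 2 = 12, d_8 = (158 - 12^2)/14 = 14/14 = 1, a_8 = floor((12 + 12)/1) = 24.
  m_9 = 1*24 - 12 = 12, d_9 = (158 - 12^2)/1 = 14/1 = 14: (m_9, d_9) = (m_1, d_1) = (12, 14), so from here the quotients repeat a_1, ..., a_8; the period length is 8.
Hence the expansion of sqrt(158) is a_0 = 12 followed by the repeating block 1, 1, 3, 12, 3, 1, 1, 24 (period 8).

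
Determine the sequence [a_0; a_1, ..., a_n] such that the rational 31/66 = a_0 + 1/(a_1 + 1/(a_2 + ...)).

[0; 2, 7, 1, 3]

Run the Euclidean algorithm on 31 and 66; the successive quotients are the partial quotients a_0, a_1, ... (each step inverts the fractional part left over by the previous one):
  31 = 0*66 + 31, so a_0 = 0.
  66 = 2*31 + 4, so a_1 = 2.
  31 = 7*4 + 3, so a_2 = 7.
  4 = 1*3 + 1, so a_3 = 1.
  3 = 3*1 + 0, so a_4 = 3.
The remainder reaches 0 after 5 divisions, so the expansion has 5 partial quotients, read off in order.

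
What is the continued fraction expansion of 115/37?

[3; 9, 4]

Run the Euclidean algorithm on 115 and 37; the successive quotients are the partial quotients a_0, a_1, ... (each step inverts the fractional part left over by the previous one):
  115 = 3*37 + 4, so a_0 = 3.
  37 = 9*4 + 1, so a_1 = 9.
  4 = 4*1 + 0, so a_2 = 4.
The remainder reaches 0 after 3 divisions, so the expansion has 3 partial quotients, read off in order.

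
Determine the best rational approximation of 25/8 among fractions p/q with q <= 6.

Expand x = 25/8 as a continued fraction with the Euclidean algorithm:
  25 = 3*8 + 1, so a_0 = 3.
  8 = 8*1 + 0, so a_1 = 8.
so x = [3; 8].
Convergents (p_i = a_i*p_{i-1} + p_{i-2}, q_i = a_i*q_{i-1} + q_{i-2} with p_{-2}=0, p_{-1}=1, q_{-2}=1, q_{-1}=0), until the denominator exceeds 6:
  i=0: a_0=3, p_0 = 3*1 + 0 = 3, q_0 = 3*0 + 1 = 1.
  i=1: a_1=8, p_1 = 8*3 + 1 = 25, q_1 = 8*1 + 0 = 8.
q_1 = 8 > 6, so the last convergent with denominator <= 6 is p_0/q_0 = 3/1.
The closest fraction with denominator <= 6 is either p_0/q_0 or the intermediate fraction (k*p_0 + p_{-1})/(k*q_0 + q_{-1}) with the largest k >= 1 whose denominator stays <= 6; these approach x as k grows, and every other convergent or intermediate fraction in range is farther away.
Largest k: floor((6 - q_{-1})/q_0) = floor((6 - 0)/1) = 6 (using the seeds p_{-1} = 1, q_{-1} = 0).
That gives (6*3 + 1)/(6*1 + 0) = 19/6.
Compare the errors: |x - 3/1| = |25*1 - 3*8|/(8*1) = 1/8, and |x - 19/6| = |25*6 - 19*8|/(8*6) = 2/48.
Cross-multiplying, 2*8 = 16 < 48 = 1*48, so 2/48 is smaller: the intermediate fraction 19/6 is closer to x than 3/1.

19/6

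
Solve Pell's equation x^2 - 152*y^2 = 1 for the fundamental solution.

(x, y) = (37, 3)

First expand sqrt(152) as a continued fraction. With x_i = (sqrt(152) + m_i)/d_i and (m_0, d_0) = (0, 1): a_0 = floor(sqrt(152)) = 12, since 12^2 = 144 <= 152 < 169 = 13^2.
Iterate m_{i+1} = d_i*a_i - m_i, d_{i+1} = (152 - m_{i+1}^2)/d_i, a_{i+1} = floor((a_0 + m_{i+1})/d_{i+1}):
  m_1 = 1*12 - 0 = 12, d_1 = (152 - 12^2)/1 = 8/1 = 8, a_1 = floor((12 + 12)/8) = 3.
  m_2 = 8*3 - 12 = 12, d_2 = (152 - 12^2)/8 = 8/8 = 1, a_2 = floor((12 + 12)/1) = 24.
  m_3 = 1*24 - 12 = 12, d_3 = (152 - 12^2)/1 = 8/1 = 8: (m_3, d_3) = (m_1, d_1) = (12, 8), so from here the quotients repeat a_1, a_2; the period length is 2.
So sqrt(152) = [12; (3, 24)] with period length k = 2.
k is even, so the fundamental solution of x^2 - 152y^2 = 1 is (p_{k-1}, q_{k-1}) = (p_1, q_1); compute convergents through index 1.
Convergents (p_i = a_i*p_{i-1} + p_{i-2}, q_i = a_i*q_{i-1} + q_{i-2} with p_{-2}=0, p_{-1}=1, q_{-2}=1, q_{-1}=0):
  i=0: a_0=12, p_0 = 12*1 + 0 = 12, q_0 = 12*0 + 1 = 1.
  i=1: a_1=3, p_1 = 3*12 + 1 = 37, q_1 = 3*1 + 0 = 3.
Check: 37^2 - 152*3^2 = 1369 - 1368 = 1, so (x, y) = (37, 3) solves the equation, and by the theorem it is the least positive solution.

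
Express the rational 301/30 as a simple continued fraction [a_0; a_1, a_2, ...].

Run the Euclidean algorithm on 301 and 30; the successive quotients are the partial quotients a_0, a_1, ... (each step inverts the fractional part left over by the previous one):
  301 = 10*30 + 1, so a_0 = 10.
  30 = 30*1 + 0, so a_1 = 30.
The remainder reaches 0 after 2 divisions, so the expansion has 2 partial quotients, read off in order.

[10; 30]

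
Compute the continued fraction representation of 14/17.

Run the Euclidean algorithm on 14 and 17; the successive quotients are the partial quotients a_0, a_1, ... (each step inverts the fractional part left over by the previous one):
  14 = 0*17 + 14, so a_0 = 0.
  17 = 1*14 + 3, so a_1 = 1.
  14 = 4*3 + 2, so a_2 = 4.
  3 = 1*2 + 1, so a_3 = 1.
  2 = 2*1 + 0, so a_4 = 2.
The remainder reaches 0 after 5 divisions, so the expansion has 5 partial quotients, read off in order.

[0; 1, 4, 1, 2]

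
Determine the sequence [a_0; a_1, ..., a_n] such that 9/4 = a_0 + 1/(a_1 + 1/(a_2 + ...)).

[2; 4]

Run the Euclidean algorithm on 9 and 4; the successive quotients are the partial quotients a_0, a_1, ... (each step inverts the fractional part left over by the previous one):
  9 = 2*4 + 1, so a_0 = 2.
  4 = 4*1 + 0, so a_1 = 4.
The remainder reaches 0 after 2 divisions, so the expansion has 2 partial quotients, read off in order.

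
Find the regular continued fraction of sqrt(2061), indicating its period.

[45; (2, 1, 1, 22, 10, 22, 1, 1, 2, 90)]

Write x_i = (sqrt(2061) + m_i)/d_i with (m_0, d_0) = (0, 1). a_0 = floor(sqrt(2061)) = 45, since 45^2 = 2025 <= 2061 < 2116 = 46^2.
Iterate m_{i+1} = d_i*a_i - m_i, d_{i+1} = (2061 - m_{i+1}^2)/d_i, a_{i+1} = floor((a_0 + m_{i+1})/d_{i+1}):
  m_1 = 1*45 - 0 = 45, d_1 = (2061 - 45^2)/1 = 36/1 = 36, a_1 = floor((45 + 45)/36) = 2.
  m_2 = 36*2 - 45 = 27, d_2 = (2061 - 27^2)/36 = 1332/36 = 37, a_2 = floor((45 + 27)/37) = 1.
  m_3 = 37*1 - 27 = 10, d_3 = (2061 - 10^2)/37 = 1961/37 = 53, a_3 = floor((45 + 10)/53) = 1.
  m_4 = 53*1 - 10 = 43, d_4 = (2061 - 43^2)/53 = 212/53 = 4, a_4 = floor((45 + 43)/4) = 22.
  m_5 = 4*22 - 43 = 45, d_5 = (2061 - 45^2)/4 = 36/4 = 9, a_5 = floor((45 + 45)/9) = 10.
  m_6 = 9*10 - 45 = 45, d_6 = (2061 - 45^2)/9 = 36/9 = 4, a_6 = floor((45 + 45)/4) = 22.
  m_7 = 4*22 - 45 = 43, d_7 = (2061 - 43^2)/4 = 212/4 = 53, a_7 = floor((45 + 43)/53) = 1.
  m_8 = 53*1 - 43 = 10, d_8 = (2061 - 10^2)/53 = 1961/53 = 37, a_8 = floor((45 + 10)/37) = 1.
  m_9 = 37*1 - 10 = 27, d_9 = (2061 - 27^2)/37 = 1332/37 = 36, a_9 = floor((45 + 27)/36) = 2.
  m_10 = 36*2 - 27 = 45, d_10 = (2061 - 45^2)/36 = 36/36 = 1, a_10 = floor((45 + 45)/1) = 90.
  m_11 = 1*90 - 45 = 45, d_11 = (2061 - 45^2)/1 = 36/1 = 36: (m_11, d_11) = (m_1, d_1) = (45, 36), so from here the quotients repeat a_1, ..., a_10; the period length is 10.
Hence the expansion of sqrt(2061) is a_0 = 45 followed by the repeating block 2, 1, 1, 22, 10, 22, 1, 1, 2, 90 (period 10).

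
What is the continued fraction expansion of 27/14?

[1; 1, 13]

Run the Euclidean algorithm on 27 and 14; the successive quotients are the partial quotients a_0, a_1, ... (each step inverts the fractional part left over by the previous one):
  27 = 1*14 + 13, so a_0 = 1.
  14 = 1*13 + 1, so a_1 = 1.
  13 = 13*1 + 0, so a_2 = 13.
The remainder reaches 0 after 3 divisions, so the expansion has 3 partial quotients, read off in order.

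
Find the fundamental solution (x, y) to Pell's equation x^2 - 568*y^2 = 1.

(x, y) = (143, 6)

First expand sqrt(568) as a continued fraction. With x_i = (sqrt(568) + m_i)/d_i and (m_0, d_0) = (0, 1): a_0 = floor(sqrt(568)) = 23, since 23^2 = 529 <= 568 < 576 = 24^2.
Iterate m_{i+1} = d_i*a_i - m_i, d_{i+1} = (568 - m_{i+1}^2)/d_i, a_{i+1} = floor((a_0 + m_{i+1})/d_{i+1}):
  m_1 = 1*23 - 0 = 23, d_1 = (568 - 23^2)/1 = 39/1 = 39, a_1 = floor((23 + 23)/39) = 1.
  m_2 = 39*1 - 23 = 16, d_2 = (568 - 16^2)/39 = 312/39 = 8, a_2 = floor((23 + 16)/8) = 4.
  m_3 = 8*4 - 16 = 16, d_3 = (568 - 16^2)/8 = 312/8 = 39, a_3 = floor((23 + 16)/39) = 1.
  m_4 = 39*1 - 16 = 23, d_4 = (568 - 23^2)/39 = 39/39 = 1, a_4 = floor((23 + 23)/1) = 46.
  m_5 = 1*46 - 23 = 23, d_5 = (568 - 23^2)/1 = 39/1 = 39: (m_5, d_5) = (m_1, d_1) = (23, 39), so from here the quotients repeat a_1, ..., a_4; the period length is 4.
So sqrt(568) = [23; (1, 4, 1, 46)] with period length k = 4.
k is even, so the fundamental solution of x^2 - 568y^2 = 1 is (p_{k-1}, q_{k-1}) = (p_3, q_3); compute convergents through index 3.
Convergents (p_i = a_i*p_{i-1} + p_{i-2}, q_i = a_i*q_{i-1} + q_{i-2} with p_{-2}=0, p_{-1}=1, q_{-2}=1, q_{-1}=0):
  i=0: a_0=23, p_0 = 23*1 + 0 = 23, q_0 = 23*0 + 1 = 1.
  i=1: a_1=1, p_1 = 1*23 + 1 = 24, q_1 = 1*1 + 0 = 1.
  i=2: a_2=4, p_2 = 4*24 + 23 = 119, q_2 = 4*1 + 1 = 5.
  i=3: a_3=1, p_3 = 1*119 + 24 = 143, q_3 = 1*5 + 1 = 6.
Check: 143^2 - 568*6^2 = 20449 - 20448 = 1, so (x, y) = (143, 6) solves the equation, and by the theorem it is the least positive solution.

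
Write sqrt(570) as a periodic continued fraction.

[23; (1, 6, 1, 46)]

Write x_i = (sqrt(570) + m_i)/d_i with (m_0, d_0) = (0, 1). a_0 = floor(sqrt(570)) = 23, since 23^2 = 529 <= 570 < 576 = 24^2.
Iterate m_{i+1} = d_i*a_i - m_i, d_{i+1} = (570 - m_{i+1}^2)/d_i, a_{i+1} = floor((a_0 + m_{i+1})/d_{i+1}):
  m_1 = 1*23 - 0 = 23, d_1 = (570 - 23^2)/1 = 41/1 = 41, a_1 = floor((23 + 23)/41) = 1.
  m_2 = 41*1 - 23 = 18, d_2 = (570 - 18^2)/41 = 246/41 = 6, a_2 = floor((23 + 18)/6) = 6.
  m_3 = 6*6 - 18 = 18, d_3 = (570 - 18^2)/6 = 246/6 = 41, a_3 = floor((23 + 18)/41) = 1.
  m_4 = 41*1 - 18 = 23, d_4 = (570 - 23^2)/41 = 41/41 = 1, a_4 = floor((23 + 23)/1) = 46.
  m_5 = 1*46 - 23 = 23, d_5 = (570 - 23^2)/1 = 41/1 = 41: (m_5, d_5) = (m_1, d_1) = (23, 41), so from here the quotients repeat a_1, ..., a_4; the period length is 4.
Hence the expansion of sqrt(570) is a_0 = 23 followed by the repeating block 1, 6, 1, 46 (period 4).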